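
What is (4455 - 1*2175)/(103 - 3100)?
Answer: -760/999 ≈ -0.76076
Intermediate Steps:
(4455 - 1*2175)/(103 - 3100) = (4455 - 2175)/(-2997) = 2280*(-1/2997) = -760/999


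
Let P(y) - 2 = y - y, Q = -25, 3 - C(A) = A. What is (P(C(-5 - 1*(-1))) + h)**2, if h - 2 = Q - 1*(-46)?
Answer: 625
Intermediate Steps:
C(A) = 3 - A
P(y) = 2 (P(y) = 2 + (y - y) = 2 + 0 = 2)
h = 23 (h = 2 + (-25 - 1*(-46)) = 2 + (-25 + 46) = 2 + 21 = 23)
(P(C(-5 - 1*(-1))) + h)**2 = (2 + 23)**2 = 25**2 = 625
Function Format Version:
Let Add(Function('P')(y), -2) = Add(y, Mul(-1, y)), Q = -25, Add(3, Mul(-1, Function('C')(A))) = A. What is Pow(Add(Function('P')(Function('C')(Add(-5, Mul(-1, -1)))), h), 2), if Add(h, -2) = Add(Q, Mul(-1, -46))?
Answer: 625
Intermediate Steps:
Function('C')(A) = Add(3, Mul(-1, A))
Function('P')(y) = 2 (Function('P')(y) = Add(2, Add(y, Mul(-1, y))) = Add(2, 0) = 2)
h = 23 (h = Add(2, Add(-25, Mul(-1, -46))) = Add(2, Add(-25, 46)) = Add(2, 21) = 23)
Pow(Add(Function('P')(Function('C')(Add(-5, Mul(-1, -1)))), h), 2) = Pow(Add(2, 23), 2) = Pow(25, 2) = 625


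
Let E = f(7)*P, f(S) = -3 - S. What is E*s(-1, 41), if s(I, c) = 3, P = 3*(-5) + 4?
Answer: 330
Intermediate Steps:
P = -11 (P = -15 + 4 = -11)
E = 110 (E = (-3 - 1*7)*(-11) = (-3 - 7)*(-11) = -10*(-11) = 110)
E*s(-1, 41) = 110*3 = 330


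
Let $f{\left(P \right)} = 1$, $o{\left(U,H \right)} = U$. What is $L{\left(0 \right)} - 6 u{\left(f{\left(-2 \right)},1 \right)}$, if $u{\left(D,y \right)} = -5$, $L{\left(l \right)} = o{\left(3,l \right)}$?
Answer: $33$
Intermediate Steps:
$L{\left(l \right)} = 3$
$L{\left(0 \right)} - 6 u{\left(f{\left(-2 \right)},1 \right)} = 3 - -30 = 3 + 30 = 33$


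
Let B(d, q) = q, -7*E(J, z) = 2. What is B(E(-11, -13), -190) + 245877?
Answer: 245687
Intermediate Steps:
E(J, z) = -2/7 (E(J, z) = -1/7*2 = -2/7)
B(E(-11, -13), -190) + 245877 = -190 + 245877 = 245687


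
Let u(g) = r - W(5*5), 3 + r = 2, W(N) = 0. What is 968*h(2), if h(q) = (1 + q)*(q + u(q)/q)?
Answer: 4356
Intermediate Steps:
r = -1 (r = -3 + 2 = -1)
u(g) = -1 (u(g) = -1 - 1*0 = -1 + 0 = -1)
h(q) = (1 + q)*(q - 1/q)
968*h(2) = 968*(-1 + 2 + 2**2 - 1/2) = 968*(-1 + 2 + 4 - 1*1/2) = 968*(-1 + 2 + 4 - 1/2) = 968*(9/2) = 4356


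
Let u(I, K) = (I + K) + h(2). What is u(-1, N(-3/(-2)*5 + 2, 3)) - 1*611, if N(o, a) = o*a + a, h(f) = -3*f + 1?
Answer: -1171/2 ≈ -585.50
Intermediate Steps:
h(f) = 1 - 3*f
N(o, a) = a + a*o (N(o, a) = a*o + a = a + a*o)
u(I, K) = -5 + I + K (u(I, K) = (I + K) + (1 - 3*2) = (I + K) + (1 - 6) = (I + K) - 5 = -5 + I + K)
u(-1, N(-3/(-2)*5 + 2, 3)) - 1*611 = (-5 - 1 + 3*(1 + (-3/(-2)*5 + 2))) - 1*611 = (-5 - 1 + 3*(1 + (-3*(-1/2)*5 + 2))) - 611 = (-5 - 1 + 3*(1 + ((3/2)*5 + 2))) - 611 = (-5 - 1 + 3*(1 + (15/2 + 2))) - 611 = (-5 - 1 + 3*(1 + 19/2)) - 611 = (-5 - 1 + 3*(21/2)) - 611 = (-5 - 1 + 63/2) - 611 = 51/2 - 611 = -1171/2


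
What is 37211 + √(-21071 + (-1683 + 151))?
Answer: 37211 + I*√22603 ≈ 37211.0 + 150.34*I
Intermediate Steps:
37211 + √(-21071 + (-1683 + 151)) = 37211 + √(-21071 - 1532) = 37211 + √(-22603) = 37211 + I*√22603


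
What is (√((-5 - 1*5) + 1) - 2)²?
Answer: (2 - 3*I)² ≈ -5.0 - 12.0*I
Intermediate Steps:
(√((-5 - 1*5) + 1) - 2)² = (√((-5 - 5) + 1) - 2)² = (√(-10 + 1) - 2)² = (√(-9) - 2)² = (3*I - 2)² = (-2 + 3*I)²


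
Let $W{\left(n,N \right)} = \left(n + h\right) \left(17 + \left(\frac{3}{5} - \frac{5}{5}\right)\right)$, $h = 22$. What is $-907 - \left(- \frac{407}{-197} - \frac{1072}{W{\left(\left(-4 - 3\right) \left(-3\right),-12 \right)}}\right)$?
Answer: $- \frac{638102014}{703093} \approx -907.56$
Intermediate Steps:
$W{\left(n,N \right)} = \frac{1826}{5} + \frac{83 n}{5}$ ($W{\left(n,N \right)} = \left(n + 22\right) \left(17 + \left(\frac{3}{5} - \frac{5}{5}\right)\right) = \left(22 + n\right) \left(17 + \left(3 \cdot \frac{1}{5} - 1\right)\right) = \left(22 + n\right) \left(17 + \left(\frac{3}{5} - 1\right)\right) = \left(22 + n\right) \left(17 - \frac{2}{5}\right) = \left(22 + n\right) \frac{83}{5} = \frac{1826}{5} + \frac{83 n}{5}$)
$-907 - \left(- \frac{407}{-197} - \frac{1072}{W{\left(\left(-4 - 3\right) \left(-3\right),-12 \right)}}\right) = -907 - \left(- \frac{407}{-197} - \frac{1072}{\frac{1826}{5} + \frac{83 \left(-4 - 3\right) \left(-3\right)}{5}}\right) = -907 - \left(\left(-407\right) \left(- \frac{1}{197}\right) - \frac{1072}{\frac{1826}{5} + \frac{83 \left(\left(-7\right) \left(-3\right)\right)}{5}}\right) = -907 - \left(\frac{407}{197} - \frac{1072}{\frac{1826}{5} + \frac{83}{5} \cdot 21}\right) = -907 - \left(\frac{407}{197} - \frac{1072}{\frac{1826}{5} + \frac{1743}{5}}\right) = -907 - \left(\frac{407}{197} - \frac{1072}{\frac{3569}{5}}\right) = -907 - \left(\frac{407}{197} - \frac{5360}{3569}\right) = -907 - \frac{396663}{703093} = - \frac{638102014}{703093}$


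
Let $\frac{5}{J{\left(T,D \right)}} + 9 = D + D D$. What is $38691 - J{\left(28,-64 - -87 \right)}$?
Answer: $\frac{21009208}{543} \approx 38691.0$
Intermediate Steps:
$J{\left(T,D \right)} = \frac{5}{-9 + D + D^{2}}$ ($J{\left(T,D \right)} = \frac{5}{-9 + \left(D + D D\right)} = \frac{5}{-9 + \left(D + D^{2}\right)} = \frac{5}{-9 + D + D^{2}}$)
$38691 - J{\left(28,-64 - -87 \right)} = 38691 - \frac{5}{-9 - -23 + \left(-64 - -87\right)^{2}} = 38691 - \frac{5}{-9 + \left(-64 + 87\right) + \left(-64 + 87\right)^{2}} = 38691 - \frac{5}{-9 + 23 + 23^{2}} = 38691 - \frac{5}{-9 + 23 + 529} = 38691 - \frac{5}{543} = \frac{21009208}{543}$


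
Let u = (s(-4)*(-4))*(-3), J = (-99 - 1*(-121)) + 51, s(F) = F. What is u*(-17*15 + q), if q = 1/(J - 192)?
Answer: 1456608/119 ≈ 12240.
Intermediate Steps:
J = 73 (J = (-99 + 121) + 51 = 22 + 51 = 73)
q = -1/119 (q = 1/(73 - 192) = 1/(-119) = -1/119 ≈ -0.0084034)
u = -48 (u = -4*(-4)*(-3) = 16*(-3) = -48)
u*(-17*15 + q) = -48*(-17*15 - 1/119) = -48*(-255 - 1/119) = -48*(-30346/119) = 1456608/119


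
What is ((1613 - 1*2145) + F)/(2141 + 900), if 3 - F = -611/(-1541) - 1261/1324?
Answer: -1078175999/6204503644 ≈ -0.17377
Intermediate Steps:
F = 7255089/2040284 (F = 3 - (-611/(-1541) - 1261/1324) = 3 - (-611*(-1/1541) - 1261*1/1324) = 3 - (611/1541 - 1261/1324) = 3 - 1*(-1134237/2040284) = 3 + 1134237/2040284 = 7255089/2040284 ≈ 3.5559)
((1613 - 1*2145) + F)/(2141 + 900) = ((1613 - 1*2145) + 7255089/2040284)/(2141 + 900) = ((1613 - 2145) + 7255089/2040284)/3041 = (-532 + 7255089/2040284)*(1/3041) = -1078175999/2040284*1/3041 = -1078175999/6204503644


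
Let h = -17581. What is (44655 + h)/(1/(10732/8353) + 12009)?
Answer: 290558168/128888941 ≈ 2.2543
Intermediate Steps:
(44655 + h)/(1/(10732/8353) + 12009) = (44655 - 17581)/(1/(10732/8353) + 12009) = 27074/(1/(10732*(1/8353)) + 12009) = 27074/(1/(10732/8353) + 12009) = 27074/(8353/10732 + 12009) = 27074/(128888941/10732) = 27074*(10732/128888941) = 290558168/128888941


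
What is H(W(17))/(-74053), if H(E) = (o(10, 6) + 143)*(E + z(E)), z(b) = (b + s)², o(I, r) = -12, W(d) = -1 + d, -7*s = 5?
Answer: -1602523/3628597 ≈ -0.44164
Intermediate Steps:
s = -5/7 (s = -⅐*5 = -5/7 ≈ -0.71429)
z(b) = (-5/7 + b)² (z(b) = (b - 5/7)² = (-5/7 + b)²)
H(E) = 131*E + 131*(-5 + 7*E)²/49 (H(E) = (-12 + 143)*(E + (-5 + 7*E)²/49) = 131*(E + (-5 + 7*E)²/49) = 131*E + 131*(-5 + 7*E)²/49)
H(W(17))/(-74053) = (3275/49 + 131*(-1 + 17)² - 393*(-1 + 17)/7)/(-74053) = (3275/49 + 131*16² - 393/7*16)*(-1/74053) = (3275/49 + 131*256 - 6288/7)*(-1/74053) = (3275/49 + 33536 - 6288/7)*(-1/74053) = (1602523/49)*(-1/74053) = -1602523/3628597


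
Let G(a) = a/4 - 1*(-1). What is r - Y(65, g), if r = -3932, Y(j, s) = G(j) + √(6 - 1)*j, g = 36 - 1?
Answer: -15797/4 - 65*√5 ≈ -4094.6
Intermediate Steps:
G(a) = 1 + a/4 (G(a) = a*(¼) + 1 = a/4 + 1 = 1 + a/4)
g = 35
Y(j, s) = 1 + j/4 + j*√5 (Y(j, s) = (1 + j/4) + √(6 - 1)*j = (1 + j/4) + √5*j = (1 + j/4) + j*√5 = 1 + j/4 + j*√5)
r - Y(65, g) = -3932 - (1 + (¼)*65 + 65*√5) = -3932 - (1 + 65/4 + 65*√5) = -3932 - (69/4 + 65*√5) = -3932 + (-69/4 - 65*√5) = -15797/4 - 65*√5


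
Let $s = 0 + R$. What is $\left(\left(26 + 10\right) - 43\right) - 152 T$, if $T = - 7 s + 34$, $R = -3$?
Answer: $-8367$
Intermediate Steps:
$s = -3$ ($s = 0 - 3 = -3$)
$T = 55$ ($T = \left(-7\right) \left(-3\right) + 34 = 21 + 34 = 55$)
$\left(\left(26 + 10\right) - 43\right) - 152 T = \left(\left(26 + 10\right) - 43\right) - 8360 = \left(36 - 43\right) - 8360 = -7 - 8360 = -8367$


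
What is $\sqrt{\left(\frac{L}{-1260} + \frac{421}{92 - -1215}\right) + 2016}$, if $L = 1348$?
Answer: $\frac{2 \sqrt{9488535812455}}{137235} \approx 44.892$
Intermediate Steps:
$\sqrt{\left(\frac{L}{-1260} + \frac{421}{92 - -1215}\right) + 2016} = \sqrt{\left(\frac{1348}{-1260} + \frac{421}{92 - -1215}\right) + 2016} = \sqrt{\left(1348 \left(- \frac{1}{1260}\right) + \frac{421}{92 + 1215}\right) + 2016} = \sqrt{\left(- \frac{337}{315} + \frac{421}{1307}\right) + 2016} = \sqrt{- \frac{307844}{411705} + 2016} = \sqrt{\frac{829689436}{411705}} = \frac{2 \sqrt{9488535812455}}{137235}$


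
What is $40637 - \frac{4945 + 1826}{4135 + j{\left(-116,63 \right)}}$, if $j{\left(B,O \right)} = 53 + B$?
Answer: $\frac{165467093}{4072} \approx 40635.0$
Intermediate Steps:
$40637 - \frac{4945 + 1826}{4135 + j{\left(-116,63 \right)}} = 40637 - \frac{4945 + 1826}{4135 + \left(53 - 116\right)} = 40637 - \frac{6771}{4135 - 63} = 40637 - \frac{6771}{4072} = \frac{165467093}{4072}$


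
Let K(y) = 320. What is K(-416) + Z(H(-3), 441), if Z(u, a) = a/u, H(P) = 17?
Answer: 5881/17 ≈ 345.94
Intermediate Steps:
K(-416) + Z(H(-3), 441) = 320 + 441/17 = 5881/17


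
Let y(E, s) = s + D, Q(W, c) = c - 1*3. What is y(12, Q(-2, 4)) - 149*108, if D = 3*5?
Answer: -16076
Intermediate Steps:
D = 15
Q(W, c) = -3 + c (Q(W, c) = c - 3 = -3 + c)
y(E, s) = 15 + s (y(E, s) = s + 15 = 15 + s)
y(12, Q(-2, 4)) - 149*108 = (15 + (-3 + 4)) - 149*108 = (15 + 1) - 16092 = 16 - 16092 = -16076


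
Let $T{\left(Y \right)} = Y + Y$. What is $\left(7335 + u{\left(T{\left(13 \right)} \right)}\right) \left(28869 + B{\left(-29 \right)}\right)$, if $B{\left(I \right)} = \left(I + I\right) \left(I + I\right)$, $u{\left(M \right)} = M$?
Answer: $237267113$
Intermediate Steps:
$T{\left(Y \right)} = 2 Y$
$B{\left(I \right)} = 4 I^{2}$ ($B{\left(I \right)} = 2 I 2 I = 4 I^{2}$)
$\left(7335 + u{\left(T{\left(13 \right)} \right)}\right) \left(28869 + B{\left(-29 \right)}\right) = \left(7335 + 2 \cdot 13\right) \left(28869 + 4 \left(-29\right)^{2}\right) = \left(7335 + 26\right) \left(28869 + 4 \cdot 841\right) = 7361 \left(28869 + 3364\right) = 7361 \cdot 32233 = 237267113$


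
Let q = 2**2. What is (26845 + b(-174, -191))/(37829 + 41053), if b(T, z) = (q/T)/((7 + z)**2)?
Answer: 39535597919/116172361152 ≈ 0.34032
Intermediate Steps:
q = 4
b(T, z) = 4/(T*(7 + z)**2) (b(T, z) = (4/T)/((7 + z)**2) = (4/T)/(7 + z)**2 = 4/(T*(7 + z)**2))
(26845 + b(-174, -191))/(37829 + 41053) = (26845 + 4/(-174*(7 - 191)**2))/(37829 + 41053) = (26845 + 4*(-1/174)/(-184)**2)/78882 = (26845 + 4*(-1/174)*(1/33856))*(1/78882) = (26845 - 1/1472736)*(1/78882) = (39535597919/1472736)*(1/78882) = 39535597919/116172361152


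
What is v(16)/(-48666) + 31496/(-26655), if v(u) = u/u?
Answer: -510936997/432397410 ≈ -1.1816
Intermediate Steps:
v(u) = 1
v(16)/(-48666) + 31496/(-26655) = 1/(-48666) + 31496/(-26655) = 1*(-1/48666) + 31496*(-1/26655) = -1/48666 - 31496/26655 = -510936997/432397410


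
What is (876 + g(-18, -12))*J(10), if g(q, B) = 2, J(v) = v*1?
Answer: 8780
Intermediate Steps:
J(v) = v
(876 + g(-18, -12))*J(10) = (876 + 2)*10 = 878*10 = 8780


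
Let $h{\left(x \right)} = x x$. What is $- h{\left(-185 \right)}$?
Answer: $-34225$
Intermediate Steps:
$h{\left(x \right)} = x^{2}$
$- h{\left(-185 \right)} = - \left(-185\right)^{2} = \left(-1\right) 34225 = -34225$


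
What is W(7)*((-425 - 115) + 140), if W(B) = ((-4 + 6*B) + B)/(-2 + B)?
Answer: -3600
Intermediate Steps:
W(B) = (-4 + 7*B)/(-2 + B)
W(7)*((-425 - 115) + 140) = ((-4 + 7*7)/(-2 + 7))*((-425 - 115) + 140) = ((-4 + 49)/5)*(-540 + 140) = ((⅕)*45)*(-400) = 9*(-400) = -3600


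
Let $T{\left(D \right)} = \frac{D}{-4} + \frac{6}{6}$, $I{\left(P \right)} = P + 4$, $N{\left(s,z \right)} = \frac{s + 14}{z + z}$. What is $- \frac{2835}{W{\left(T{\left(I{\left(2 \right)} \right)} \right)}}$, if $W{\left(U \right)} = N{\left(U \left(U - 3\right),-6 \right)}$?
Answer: $2160$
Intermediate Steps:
$N{\left(s,z \right)} = \frac{14 + s}{2 z}$
$I{\left(P \right)} = 4 + P$
$T{\left(D \right)} = 1 - \frac{D}{4}$ ($T{\left(D \right)} = D \left(- \frac{1}{4}\right) + 6 \cdot \frac{1}{6} = - \frac{D}{4} + 1 = 1 - \frac{D}{4}$)
$W{\left(U \right)} = - \frac{7}{6} - \frac{U \left(-3 + U\right)}{12}$ ($W{\left(U \right)} = \frac{14 + U \left(U - 3\right)}{2 \left(-6\right)} = \frac{1}{2} \left(- \frac{1}{6}\right) \left(14 + U \left(-3 + U\right)\right) = - \frac{7}{6} - \frac{U \left(-3 + U\right)}{12}$)
$- \frac{2835}{W{\left(T{\left(I{\left(2 \right)} \right)} \right)}} = - \frac{2835}{- \frac{7}{6} - \frac{\left(1 - \frac{4 + 2}{4}\right) \left(-3 + \left(1 - \frac{4 + 2}{4}\right)\right)}{12}} = - \frac{2835}{- \frac{7}{6} - \frac{\left(1 - \frac{3}{2}\right) \left(-3 + \left(1 - \frac{3}{2}\right)\right)}{12}} = - \frac{2835}{- \frac{7}{6} - - \frac{-3 - \frac{1}{2}}{24}} = - \frac{2835}{- \frac{7}{6} - \left(- \frac{1}{24}\right) \left(- \frac{7}{2}\right)} = - \frac{2835}{- \frac{7}{6} - \frac{7}{48}} = - \frac{2835}{- \frac{21}{16}} = \left(-2835\right) \left(- \frac{16}{21}\right) = 2160$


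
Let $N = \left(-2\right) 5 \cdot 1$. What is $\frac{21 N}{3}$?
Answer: $-70$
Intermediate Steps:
$N = -10$ ($N = \left(-10\right) 1 = -10$)
$\frac{21 N}{3} = \frac{21 \left(-10\right)}{3} = \left(-210\right) \frac{1}{3} = -70$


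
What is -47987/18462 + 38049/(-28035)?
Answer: -227530687/57509130 ≈ -3.9564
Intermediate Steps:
-47987/18462 + 38049/(-28035) = -47987*1/18462 + 38049*(-1/28035) = -47987/18462 - 12683/9345 = -227530687/57509130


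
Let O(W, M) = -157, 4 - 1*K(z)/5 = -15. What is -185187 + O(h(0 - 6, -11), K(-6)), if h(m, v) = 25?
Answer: -185344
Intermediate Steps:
K(z) = 95 (K(z) = 20 - 5*(-15) = 20 + 75 = 95)
-185187 + O(h(0 - 6, -11), K(-6)) = -185187 - 157 = -185344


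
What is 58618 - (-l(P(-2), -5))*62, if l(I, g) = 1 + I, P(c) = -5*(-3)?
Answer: 59610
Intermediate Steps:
P(c) = 15
58618 - (-l(P(-2), -5))*62 = 58618 - (-(1 + 15))*62 = 58618 - (-1*16)*62 = 58618 - (-16)*62 = 58618 - 1*(-992) = 58618 + 992 = 59610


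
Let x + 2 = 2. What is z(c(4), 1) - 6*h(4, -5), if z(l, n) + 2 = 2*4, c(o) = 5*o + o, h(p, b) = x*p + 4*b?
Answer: 126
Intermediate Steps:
x = 0 (x = -2 + 2 = 0)
h(p, b) = 4*b (h(p, b) = 0*p + 4*b = 0 + 4*b = 4*b)
c(o) = 6*o
z(l, n) = 6 (z(l, n) = -2 + 2*4 = -2 + 8 = 6)
z(c(4), 1) - 6*h(4, -5) = 6 - 24*(-5) = 6 - 6*(-20) = 6 + 120 = 126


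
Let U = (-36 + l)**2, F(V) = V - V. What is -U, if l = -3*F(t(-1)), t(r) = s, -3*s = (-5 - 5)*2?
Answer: -1296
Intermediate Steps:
s = 20/3 (s = -(-5 - 5)*2/3 = -(-10)*2/3 = -1/3*(-20) = 20/3 ≈ 6.6667)
t(r) = 20/3
F(V) = 0
l = 0 (l = -3*0 = 0)
U = 1296 (U = (-36 + 0)**2 = (-36)**2 = 1296)
-U = -1*1296 = -1296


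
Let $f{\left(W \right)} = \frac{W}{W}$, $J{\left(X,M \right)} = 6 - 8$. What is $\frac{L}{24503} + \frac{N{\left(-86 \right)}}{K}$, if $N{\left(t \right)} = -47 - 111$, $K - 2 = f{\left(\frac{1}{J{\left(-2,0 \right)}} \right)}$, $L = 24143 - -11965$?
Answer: $- \frac{3763150}{73509} \approx -51.193$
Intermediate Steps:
$J{\left(X,M \right)} = -2$ ($J{\left(X,M \right)} = 6 - 8 = -2$)
$L = 36108$ ($L = 24143 + 11965 = 36108$)
$f{\left(W \right)} = 1$
$K = 3$ ($K = 2 + 1 = 3$)
$N{\left(t \right)} = -158$
$\frac{L}{24503} + \frac{N{\left(-86 \right)}}{K} = \frac{36108}{24503} - \frac{158}{3} = - \frac{3763150}{73509}$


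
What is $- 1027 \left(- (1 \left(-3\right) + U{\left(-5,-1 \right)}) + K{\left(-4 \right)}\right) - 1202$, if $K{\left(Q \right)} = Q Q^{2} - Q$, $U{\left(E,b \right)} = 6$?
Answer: $63499$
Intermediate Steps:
$K{\left(Q \right)} = Q^{3} - Q$
$- 1027 \left(- (1 \left(-3\right) + U{\left(-5,-1 \right)}) + K{\left(-4 \right)}\right) - 1202 = - 1027 \left(- (1 \left(-3\right) + 6) + \left(\left(-4\right)^{3} - -4\right)\right) - 1202 = - 1027 \left(- (-3 + 6) + \left(-64 + 4\right)\right) - 1202 = - 1027 \left(\left(-1\right) 3 - 60\right) - 1202 = - 1027 \left(-3 - 60\right) - 1202 = \left(-1027\right) \left(-63\right) - 1202 = 64701 - 1202 = 63499$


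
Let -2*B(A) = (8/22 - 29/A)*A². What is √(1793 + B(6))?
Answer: 8*√3542/11 ≈ 43.283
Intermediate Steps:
B(A) = -A²*(4/11 - 29/A)/2 (B(A) = -(8/22 - 29/A)*A²/2 = -(8*(1/22) - 29/A)*A²/2 = -(4/11 - 29/A)*A²/2 = -A²*(4/11 - 29/A)/2)
√(1793 + B(6)) = √(1793 + (1/22)*6*(319 - 4*6)) = √(1793 + (1/22)*6*(319 - 24)) = √(1793 + (1/22)*6*295) = √(1793 + 885/11) = √(20608/11) = 8*√3542/11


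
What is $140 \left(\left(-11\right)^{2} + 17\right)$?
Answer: $19320$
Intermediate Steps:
$140 \left(\left(-11\right)^{2} + 17\right) = 140 \left(121 + 17\right) = 140 \cdot 138 = 19320$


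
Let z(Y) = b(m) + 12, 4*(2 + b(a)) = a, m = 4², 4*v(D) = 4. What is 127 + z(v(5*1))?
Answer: 141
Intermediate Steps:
v(D) = 1 (v(D) = (¼)*4 = 1)
m = 16
b(a) = -2 + a/4
z(Y) = 14 (z(Y) = (-2 + (¼)*16) + 12 = (-2 + 4) + 12 = 2 + 12 = 14)
127 + z(v(5*1)) = 127 + 14 = 141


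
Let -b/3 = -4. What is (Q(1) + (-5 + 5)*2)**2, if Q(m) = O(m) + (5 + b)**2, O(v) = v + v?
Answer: 84681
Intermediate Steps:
b = 12 (b = -3*(-4) = 12)
O(v) = 2*v
Q(m) = 289 + 2*m (Q(m) = 2*m + (5 + 12)**2 = 2*m + 17**2 = 2*m + 289 = 289 + 2*m)
(Q(1) + (-5 + 5)*2)**2 = ((289 + 2*1) + (-5 + 5)*2)**2 = ((289 + 2) + 0*2)**2 = (291 + 0)**2 = 291**2 = 84681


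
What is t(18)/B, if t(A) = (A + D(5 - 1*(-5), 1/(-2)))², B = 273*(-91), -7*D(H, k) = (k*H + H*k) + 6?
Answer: -100/7203 ≈ -0.013883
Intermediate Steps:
D(H, k) = -6/7 - 2*H*k/7 (D(H, k) = -((k*H + H*k) + 6)/7 = -((H*k + H*k) + 6)/7 = -(2*H*k + 6)/7 = -(6 + 2*H*k)/7 = -6/7 - 2*H*k/7)
B = -24843
t(A) = (4/7 + A)² (t(A) = (A + (-6/7 - 2/7*(5 - 1*(-5))/(-2)))² = (A + (-6/7 - 2/7*(5 + 5)*(-½)))² = (A + (-6/7 - 2/7*10*(-½)))² = (A + (-6/7 + 10/7))² = (A + 4/7)² = (4/7 + A)²)
t(18)/B = ((4 + 7*18)²/49)/(-24843) = ((4 + 126)²/49)*(-1/24843) = ((1/49)*130²)*(-1/24843) = ((1/49)*16900)*(-1/24843) = (16900/49)*(-1/24843) = -100/7203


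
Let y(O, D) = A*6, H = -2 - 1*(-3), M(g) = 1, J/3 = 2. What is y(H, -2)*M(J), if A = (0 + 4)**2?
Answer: 96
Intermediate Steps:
J = 6 (J = 3*2 = 6)
A = 16 (A = 4**2 = 16)
H = 1 (H = -2 + 3 = 1)
y(O, D) = 96 (y(O, D) = 16*6 = 96)
y(H, -2)*M(J) = 96*1 = 96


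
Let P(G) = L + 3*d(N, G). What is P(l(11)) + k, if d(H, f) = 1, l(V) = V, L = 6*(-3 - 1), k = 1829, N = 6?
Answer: 1808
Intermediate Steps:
L = -24 (L = 6*(-4) = -24)
P(G) = -21 (P(G) = -24 + 3*1 = -24 + 3 = -21)
P(l(11)) + k = -21 + 1829 = 1808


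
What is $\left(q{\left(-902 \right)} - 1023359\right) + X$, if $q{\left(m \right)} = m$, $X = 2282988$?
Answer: $1258727$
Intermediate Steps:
$\left(q{\left(-902 \right)} - 1023359\right) + X = \left(-902 - 1023359\right) + 2282988 = -1024261 + 2282988 = 1258727$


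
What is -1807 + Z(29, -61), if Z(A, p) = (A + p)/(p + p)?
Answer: -110211/61 ≈ -1806.7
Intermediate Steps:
Z(A, p) = (A + p)/(2*p) (Z(A, p) = (A + p)/((2*p)) = (A + p)*(1/(2*p)) = (A + p)/(2*p))
-1807 + Z(29, -61) = -1807 + (½)*(29 - 61)/(-61) = -1807 + (½)*(-1/61)*(-32) = -1807 + 16/61 = -110211/61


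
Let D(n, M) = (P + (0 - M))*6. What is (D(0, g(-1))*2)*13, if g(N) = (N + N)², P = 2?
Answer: -312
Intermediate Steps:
g(N) = 4*N² (g(N) = (2*N)² = 4*N²)
D(n, M) = 12 - 6*M (D(n, M) = (2 + (0 - M))*6 = (2 - M)*6 = 12 - 6*M)
(D(0, g(-1))*2)*13 = ((12 - 24*(-1)²)*2)*13 = ((12 - 24)*2)*13 = -12*2*13 = -24*13 = -312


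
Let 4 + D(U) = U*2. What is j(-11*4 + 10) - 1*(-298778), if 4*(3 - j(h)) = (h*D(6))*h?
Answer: 296469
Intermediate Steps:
D(U) = -4 + 2*U (D(U) = -4 + U*2 = -4 + 2*U)
j(h) = 3 - 2*h**2 (j(h) = 3 - h*(-4 + 2*6)*h/4 = 3 - h*(-4 + 12)*h/4 = 3 - h*8*h/4 = 3 - 8*h*h/4 = 3 - 2*h**2)
j(-11*4 + 10) - 1*(-298778) = (3 - 2*(-11*4 + 10)**2) - 1*(-298778) = (3 - 2*(-44 + 10)**2) + 298778 = (3 - 2*(-34)**2) + 298778 = (3 - 2*1156) + 298778 = (3 - 2312) + 298778 = -2309 + 298778 = 296469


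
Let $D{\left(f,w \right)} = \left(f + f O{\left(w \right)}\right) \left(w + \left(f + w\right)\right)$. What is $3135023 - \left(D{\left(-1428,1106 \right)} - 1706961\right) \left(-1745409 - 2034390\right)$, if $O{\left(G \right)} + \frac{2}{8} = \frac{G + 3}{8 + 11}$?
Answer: $- \frac{4875823639196920}{19} \approx -2.5662 \cdot 10^{14}$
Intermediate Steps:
$O{\left(G \right)} = - \frac{7}{76} + \frac{G}{19}$ ($O{\left(G \right)} = - \frac{1}{4} + \frac{G + 3}{8 + 11} = - \frac{1}{4} + \frac{3 + G}{19} = - \frac{1}{4} + \left(3 + G\right) \frac{1}{19} = - \frac{1}{4} + \left(\frac{3}{19} + \frac{G}{19}\right) = - \frac{7}{76} + \frac{G}{19}$)
$D{\left(f,w \right)} = \left(f + 2 w\right) \left(f + f \left(- \frac{7}{76} + \frac{w}{19}\right)\right)$ ($D{\left(f,w \right)} = \left(f + f \left(- \frac{7}{76} + \frac{w}{19}\right)\right) \left(w + \left(f + w\right)\right) = \left(f + f \left(- \frac{7}{76} + \frac{w}{19}\right)\right) \left(f + 2 w\right) = \left(f + 2 w\right) \left(f + f \left(- \frac{7}{76} + \frac{w}{19}\right)\right)$)
$3135023 - \left(D{\left(-1428,1106 \right)} - 1706961\right) \left(-1745409 - 2034390\right) = 3135023 - \left(\frac{1}{76} \left(-1428\right) \left(8 \cdot 1106^{2} + 69 \left(-1428\right) + 138 \cdot 1106 + 4 \left(-1428\right) 1106\right) - 1706961\right) \left(-1745409 - 2034390\right) = 3135023 - \left(\frac{1}{76} \left(-1428\right) \left(8 \cdot 1223236 - 98532 + 152628 - 6317472\right) - 1706961\right) \left(-3779799\right) = 3135023 - \left(\frac{1}{76} \left(-1428\right) \left(9785888 - 98532 + 152628 - 6317472\right) - 1706961\right) \left(-3779799\right) = 3135023 - \left(\frac{1}{76} \left(-1428\right) 3522512 - 1706961\right) \left(-3779799\right) = 3135023 - \left(- \frac{1257536784}{19} - 1706961\right) \left(-3779799\right) = 3135023 - \left(- \frac{1289969043}{19}\right) \left(-3779799\right) = 3135023 - \frac{4875823698762357}{19} = - \frac{4875823639196920}{19}$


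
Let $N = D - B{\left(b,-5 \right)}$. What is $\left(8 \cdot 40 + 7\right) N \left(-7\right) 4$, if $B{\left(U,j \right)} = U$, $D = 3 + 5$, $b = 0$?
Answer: $-73248$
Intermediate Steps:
$D = 8$
$N = 8$ ($N = 8 - 0 = 8 + 0 = 8$)
$\left(8 \cdot 40 + 7\right) N \left(-7\right) 4 = \left(8 \cdot 40 + 7\right) 8 \left(-7\right) 4 = \left(320 + 7\right) \left(\left(-56\right) 4\right) = 327 \left(-224\right) = -73248$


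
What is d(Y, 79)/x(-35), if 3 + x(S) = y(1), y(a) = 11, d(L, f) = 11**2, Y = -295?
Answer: 121/8 ≈ 15.125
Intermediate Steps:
d(L, f) = 121
x(S) = 8 (x(S) = -3 + 11 = 8)
d(Y, 79)/x(-35) = 121/8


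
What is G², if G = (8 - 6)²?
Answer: 16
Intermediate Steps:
G = 4 (G = 2² = 4)
G² = 4² = 16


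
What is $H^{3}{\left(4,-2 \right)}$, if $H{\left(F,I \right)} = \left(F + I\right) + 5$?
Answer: $343$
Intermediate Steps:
$H{\left(F,I \right)} = 5 + F + I$
$H^{3}{\left(4,-2 \right)} = \left(5 + 4 - 2\right)^{3} = 7^{3} = 343$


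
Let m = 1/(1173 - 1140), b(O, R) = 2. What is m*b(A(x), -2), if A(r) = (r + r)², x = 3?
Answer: 2/33 ≈ 0.060606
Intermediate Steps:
A(r) = 4*r² (A(r) = (2*r)² = 4*r²)
m = 1/33 ≈ 0.030303
m*b(A(x), -2) = (1/33)*2 = 2/33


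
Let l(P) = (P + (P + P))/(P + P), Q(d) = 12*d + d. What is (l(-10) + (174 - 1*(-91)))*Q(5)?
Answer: 34645/2 ≈ 17323.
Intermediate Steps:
Q(d) = 13*d
l(P) = 3/2 (l(P) = (P + 2*P)/((2*P)) = (3*P)*(1/(2*P)) = 3/2)
(l(-10) + (174 - 1*(-91)))*Q(5) = (3/2 + (174 - 1*(-91)))*(13*5) = (3/2 + (174 + 91))*65 = (3/2 + 265)*65 = (533/2)*65 = 34645/2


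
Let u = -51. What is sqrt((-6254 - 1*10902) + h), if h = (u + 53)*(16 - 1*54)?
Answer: 4*I*sqrt(1077) ≈ 131.27*I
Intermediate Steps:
h = -76 (h = (-51 + 53)*(16 - 1*54) = 2*(16 - 54) = 2*(-38) = -76)
sqrt((-6254 - 1*10902) + h) = sqrt((-6254 - 1*10902) - 76) = sqrt((-6254 - 10902) - 76) = sqrt(-17156 - 76) = sqrt(-17232) = 4*I*sqrt(1077)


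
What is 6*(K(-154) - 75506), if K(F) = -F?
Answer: -452112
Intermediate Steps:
6*(K(-154) - 75506) = 6*(-1*(-154) - 75506) = 6*(154 - 75506) = 6*(-75352) = -452112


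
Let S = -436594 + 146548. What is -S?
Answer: 290046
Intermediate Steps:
S = -290046
-S = -1*(-290046) = 290046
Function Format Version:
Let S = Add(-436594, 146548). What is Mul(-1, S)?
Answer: 290046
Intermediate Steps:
S = -290046
Mul(-1, S) = Mul(-1, -290046) = 290046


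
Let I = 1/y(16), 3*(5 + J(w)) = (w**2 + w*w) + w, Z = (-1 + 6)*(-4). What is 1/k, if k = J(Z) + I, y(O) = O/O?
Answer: 1/256 ≈ 0.0039063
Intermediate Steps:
y(O) = 1
Z = -20 (Z = 5*(-4) = -20)
J(w) = -5 + w/3 + 2*w**2/3 (J(w) = -5 + ((w**2 + w*w) + w)/3 = -5 + ((w**2 + w**2) + w)/3 = -5 + (2*w**2 + w)/3 = -5 + (w + 2*w**2)/3 = -5 + (w/3 + 2*w**2/3) = -5 + w/3 + 2*w**2/3)
I = 1 (I = 1/1 = 1)
k = 256 (k = (-5 + (1/3)*(-20) + (2/3)*(-20)**2) + 1 = (-5 - 20/3 + (2/3)*400) + 1 = (-5 - 20/3 + 800/3) + 1 = 255 + 1 = 256)
1/k = 1/256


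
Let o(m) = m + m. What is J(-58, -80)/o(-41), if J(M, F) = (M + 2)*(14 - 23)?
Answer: -252/41 ≈ -6.1463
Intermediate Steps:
J(M, F) = -18 - 9*M (J(M, F) = (2 + M)*(-9) = -18 - 9*M)
o(m) = 2*m
J(-58, -80)/o(-41) = (-18 - 9*(-58))/((2*(-41))) = (-18 + 522)/(-82) = 504*(-1/82) = -252/41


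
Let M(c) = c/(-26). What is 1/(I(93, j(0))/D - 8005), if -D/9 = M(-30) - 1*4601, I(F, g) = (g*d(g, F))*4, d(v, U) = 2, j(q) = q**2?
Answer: -1/8005 ≈ -0.00012492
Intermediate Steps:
M(c) = -c/26 (M(c) = c*(-1/26) = -c/26)
I(F, g) = 8*g (I(F, g) = (g*2)*4 = (2*g)*4 = 8*g)
D = 538182/13 (D = -9*(-1/26*(-30) - 1*4601) = -9*(15/13 - 4601) = -9*(-59798/13) = 538182/13 ≈ 41399.)
1/(I(93, j(0))/D - 8005) = 1/((8*0**2)/(538182/13) - 8005) = 1/((8*0)*(13/538182) - 8005) = 1/(0*(13/538182) - 8005) = 1/(0 - 8005) = 1/(-8005) = -1/8005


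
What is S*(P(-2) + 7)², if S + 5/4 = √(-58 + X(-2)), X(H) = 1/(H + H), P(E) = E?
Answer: -125/4 + 25*I*√233/2 ≈ -31.25 + 190.8*I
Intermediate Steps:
X(H) = 1/(2*H)
S = -5/4 + I*√233/2 (S = -5/4 + √(-58 + (½)/(-2)) = -5/4 + √(-58 + (½)*(-½)) = -5/4 + √(-58 - ¼) = -5/4 + √(-233/4) = -5/4 + I*√233/2 ≈ -1.25 + 7.6322*I)
S*(P(-2) + 7)² = (-5/4 + I*√233/2)*(-2 + 7)² = (-5/4 + I*√233/2)*5² = (-5/4 + I*√233/2)*25 = -125/4 + 25*I*√233/2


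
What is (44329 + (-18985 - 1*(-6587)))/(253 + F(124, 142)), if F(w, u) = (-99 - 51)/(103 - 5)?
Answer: 1564619/12322 ≈ 126.98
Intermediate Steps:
F(w, u) = -75/49 (F(w, u) = -150/98 = -150*1/98 = -75/49)
(44329 + (-18985 - 1*(-6587)))/(253 + F(124, 142)) = (44329 + (-18985 - 1*(-6587)))/(253 - 75/49) = (44329 + (-18985 + 6587))/(12322/49) = (44329 - 12398)*(49/12322) = 31931*(49/12322) = 1564619/12322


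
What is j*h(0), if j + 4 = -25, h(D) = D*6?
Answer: 0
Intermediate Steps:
h(D) = 6*D
j = -29 (j = -4 - 25 = -29)
j*h(0) = -174*0 = -29*0 = 0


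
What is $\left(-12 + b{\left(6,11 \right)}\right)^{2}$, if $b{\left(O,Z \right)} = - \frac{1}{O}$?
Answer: $\frac{5329}{36} \approx 148.03$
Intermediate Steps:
$\left(-12 + b{\left(6,11 \right)}\right)^{2} = \left(-12 - \frac{1}{6}\right)^{2} = \left(- \frac{73}{6}\right)^{2} = \frac{5329}{36}$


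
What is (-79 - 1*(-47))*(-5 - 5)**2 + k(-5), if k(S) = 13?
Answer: -3187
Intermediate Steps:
(-79 - 1*(-47))*(-5 - 5)**2 + k(-5) = (-79 - 1*(-47))*(-5 - 5)**2 + 13 = (-79 + 47)*(-10)**2 + 13 = -32*100 + 13 = -3200 + 13 = -3187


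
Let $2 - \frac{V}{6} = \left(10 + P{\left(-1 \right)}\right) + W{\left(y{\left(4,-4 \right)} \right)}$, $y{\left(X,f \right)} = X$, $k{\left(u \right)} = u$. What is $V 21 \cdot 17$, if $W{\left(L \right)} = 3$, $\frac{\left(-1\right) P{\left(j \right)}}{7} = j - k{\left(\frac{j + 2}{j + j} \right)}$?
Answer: $-31059$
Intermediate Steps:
$P{\left(j \right)} = - 7 j + \frac{7 \left(2 + j\right)}{2 j}$ ($P{\left(j \right)} = - 7 \left(j - \frac{j + 2}{j + j}\right) = - 7 \left(j - \frac{2 + j}{2 j}\right) = - 7 j + \frac{7 \left(2 + j\right)}{2 j}$)
$V = -87$ ($V = 12 - 6 \left(\left(10 + \left(\frac{7}{2} - -7 + \frac{7}{-1}\right)\right) + 3\right) = 12 - 6 \left(\left(10 + \left(\frac{7}{2} + 7 + 7 \left(-1\right)\right)\right) + 3\right) = 12 - 6 \left(\left(10 + \left(\frac{7}{2} + 7 - 7\right)\right) + 3\right) = 12 - 6 \left(\left(10 + \frac{7}{2}\right) + 3\right) = 12 - 6 \left(\frac{27}{2} + 3\right) = 12 - 99 = -87$)
$V 21 \cdot 17 = \left(-87\right) 21 \cdot 17 = \left(-1827\right) 17 = -31059$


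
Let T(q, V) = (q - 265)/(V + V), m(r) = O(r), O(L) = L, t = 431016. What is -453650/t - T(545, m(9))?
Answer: -10737515/646524 ≈ -16.608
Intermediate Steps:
m(r) = r
T(q, V) = (-265 + q)/(2*V) (T(q, V) = (-265 + q)/((2*V)) = (-265 + q)*(1/(2*V)) = (-265 + q)/(2*V))
-453650/t - T(545, m(9)) = -453650/431016 - (-265 + 545)/(2*9) = -453650*1/431016 - 280/(2*9) = -226825/215508 - 1*140/9 = -226825/215508 - 140/9 = -10737515/646524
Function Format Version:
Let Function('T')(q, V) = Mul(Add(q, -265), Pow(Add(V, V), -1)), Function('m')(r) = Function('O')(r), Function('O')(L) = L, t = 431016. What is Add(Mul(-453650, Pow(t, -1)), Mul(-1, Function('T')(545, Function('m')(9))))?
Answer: Rational(-10737515, 646524) ≈ -16.608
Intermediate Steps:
Function('m')(r) = r
Function('T')(q, V) = Mul(Rational(1, 2), Pow(V, -1), Add(-265, q)) (Function('T')(q, V) = Mul(Add(-265, q), Pow(Mul(2, V), -1)) = Mul(Add(-265, q), Mul(Rational(1, 2), Pow(V, -1))) = Mul(Rational(1, 2), Pow(V, -1), Add(-265, q)))
Add(Mul(-453650, Pow(t, -1)), Mul(-1, Function('T')(545, Function('m')(9)))) = Add(Mul(-453650, Pow(431016, -1)), Mul(-1, Mul(Rational(1, 2), Pow(9, -1), Add(-265, 545)))) = Add(Mul(-453650, Rational(1, 431016)), Mul(-1, Mul(Rational(1, 2), Rational(1, 9), 280))) = Add(Rational(-226825, 215508), Mul(-1, Rational(140, 9))) = Add(Rational(-226825, 215508), Rational(-140, 9)) = Rational(-10737515, 646524)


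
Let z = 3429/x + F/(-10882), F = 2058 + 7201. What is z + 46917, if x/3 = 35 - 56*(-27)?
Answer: 789820192771/16834454 ≈ 46917.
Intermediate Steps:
x = 4641 (x = 3*(35 - 56*(-27)) = 3*(35 + 1512) = 3*1547 = 4641)
F = 9259
z = -1885547/16834454 (z = 3429/4641 + 9259/(-10882) = 3429*(1/4641) + 9259*(-1/10882) = 1143/1547 - 9259/10882 = -1885547/16834454 ≈ -0.11201)
z + 46917 = -1885547/16834454 + 46917 = 789820192771/16834454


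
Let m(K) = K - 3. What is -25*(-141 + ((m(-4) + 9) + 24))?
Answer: 2875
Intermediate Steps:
m(K) = -3 + K
-25*(-141 + ((m(-4) + 9) + 24)) = -25*(-141 + (((-3 - 4) + 9) + 24)) = -25*(-141 + ((-7 + 9) + 24)) = -25*(-141 + (2 + 24)) = -25*(-141 + 26) = -25*(-115) = 2875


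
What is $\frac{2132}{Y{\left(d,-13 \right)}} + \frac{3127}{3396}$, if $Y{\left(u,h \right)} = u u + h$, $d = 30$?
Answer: $\frac{10013921}{3012252} \approx 3.3244$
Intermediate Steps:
$Y{\left(u,h \right)} = h + u^{2}$ ($Y{\left(u,h \right)} = u^{2} + h = h + u^{2}$)
$\frac{2132}{Y{\left(d,-13 \right)}} + \frac{3127}{3396} = \frac{2132}{-13 + 30^{2}} + \frac{3127}{3396} = \frac{2132}{-13 + 900} + 3127 \cdot \frac{1}{3396} = \frac{2132}{887} + \frac{3127}{3396} = \frac{10013921}{3012252}$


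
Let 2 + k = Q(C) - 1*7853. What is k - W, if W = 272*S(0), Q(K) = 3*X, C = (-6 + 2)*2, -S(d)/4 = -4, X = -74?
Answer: -12429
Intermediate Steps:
S(d) = 16 (S(d) = -4*(-4) = 16)
C = -8 (C = -4*2 = -8)
Q(K) = -222 (Q(K) = 3*(-74) = -222)
k = -8077 (k = -2 + (-222 - 1*7853) = -2 + (-222 - 7853) = -2 - 8075 = -8077)
W = 4352 (W = 272*16 = 4352)
k - W = -8077 - 1*4352 = -8077 - 4352 = -12429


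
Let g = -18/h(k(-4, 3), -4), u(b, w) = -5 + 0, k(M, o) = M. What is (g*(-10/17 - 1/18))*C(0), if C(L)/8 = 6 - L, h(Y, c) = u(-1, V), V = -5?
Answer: -9456/85 ≈ -111.25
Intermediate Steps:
u(b, w) = -5
h(Y, c) = -5
g = 18/5 (g = -18/(-5) = -18*(-1/5) = 18/5 ≈ 3.6000)
C(L) = 48 - 8*L (C(L) = 8*(6 - L) = 48 - 8*L)
(g*(-10/17 - 1/18))*C(0) = (18*(-10/17 - 1/18)/5)*(48 - 8*0) = (18*(-10*1/17 - 1*1/18)/5)*(48 + 0) = (18*(-10/17 - 1/18)/5)*48 = ((18/5)*(-197/306))*48 = -197/85*48 = -9456/85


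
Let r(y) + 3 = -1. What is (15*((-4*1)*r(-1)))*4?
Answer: 960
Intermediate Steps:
r(y) = -4 (r(y) = -3 - 1 = -4)
(15*((-4*1)*r(-1)))*4 = (15*(-4*1*(-4)))*4 = (15*(-4*(-4)))*4 = (15*16)*4 = 240*4 = 960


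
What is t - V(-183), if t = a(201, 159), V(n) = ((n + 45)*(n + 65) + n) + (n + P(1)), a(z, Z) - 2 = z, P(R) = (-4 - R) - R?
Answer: -15709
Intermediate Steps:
P(R) = -4 - 2*R
a(z, Z) = 2 + z
V(n) = -6 + 2*n + (45 + n)*(65 + n) (V(n) = ((n + 45)*(n + 65) + n) + (n + (-4 - 2*1)) = ((45 + n)*(65 + n) + n) + (n + (-4 - 2)) = (n + (45 + n)*(65 + n)) + (n - 6) = (n + (45 + n)*(65 + n)) + (-6 + n) = -6 + 2*n + (45 + n)*(65 + n))
t = 203 (t = 2 + 201 = 203)
t - V(-183) = 203 - (2919 + (-183)² + 112*(-183)) = 203 - (2919 + 33489 - 20496) = 203 - 1*15912 = 203 - 15912 = -15709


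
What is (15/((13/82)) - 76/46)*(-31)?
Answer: -861676/299 ≈ -2881.9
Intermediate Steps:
(15/((13/82)) - 76/46)*(-31) = (15/((13*(1/82))) - 76*1/46)*(-31) = (15/(13/82) - 38/23)*(-31) = (15*(82/13) - 38/23)*(-31) = (1230/13 - 38/23)*(-31) = (27796/299)*(-31) = -861676/299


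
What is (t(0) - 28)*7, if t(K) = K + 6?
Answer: -154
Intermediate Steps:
t(K) = 6 + K
(t(0) - 28)*7 = ((6 + 0) - 28)*7 = (6 - 28)*7 = -22*7 = -154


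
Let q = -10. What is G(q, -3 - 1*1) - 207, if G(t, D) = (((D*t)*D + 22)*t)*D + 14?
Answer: -5713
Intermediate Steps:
G(t, D) = 14 + D*t*(22 + t*D**2) (G(t, D) = ((t*D**2 + 22)*t)*D + 14 = ((22 + t*D**2)*t)*D + 14 = (t*(22 + t*D**2))*D + 14 = D*t*(22 + t*D**2) + 14 = 14 + D*t*(22 + t*D**2))
G(q, -3 - 1*1) - 207 = (14 + (-3 - 1*1)**3*(-10)**2 + 22*(-3 - 1*1)*(-10)) - 207 = (14 + (-3 - 1)**3*100 + 22*(-3 - 1)*(-10)) - 207 = (14 + (-4)**3*100 + 22*(-4)*(-10)) - 207 = (14 - 64*100 + 880) - 207 = (14 - 6400 + 880) - 207 = -5506 - 207 = -5713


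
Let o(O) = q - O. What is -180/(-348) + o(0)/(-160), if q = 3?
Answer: 2313/4640 ≈ 0.49849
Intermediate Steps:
o(O) = 3 - O
-180/(-348) + o(0)/(-160) = -180/(-348) + (3 - 1*0)/(-160) = -180*(-1/348) + (3 + 0)*(-1/160) = 15/29 + 3*(-1/160) = 15/29 - 3/160 = 2313/4640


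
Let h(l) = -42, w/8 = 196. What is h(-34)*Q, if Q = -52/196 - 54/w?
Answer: 705/56 ≈ 12.589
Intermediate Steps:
w = 1568 (w = 8*196 = 1568)
Q = -235/784 (Q = -52/196 - 54/1568 = -52*1/196 - 54*1/1568 = -13/49 - 27/784 = -235/784 ≈ -0.29975)
h(-34)*Q = -42*(-235/784) = 705/56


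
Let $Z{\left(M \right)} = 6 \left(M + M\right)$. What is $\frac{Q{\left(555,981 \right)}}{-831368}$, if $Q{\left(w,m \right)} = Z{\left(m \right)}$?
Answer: $- \frac{2943}{207842} \approx -0.01416$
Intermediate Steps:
$Z{\left(M \right)} = 12 M$ ($Z{\left(M \right)} = 6 \cdot 2 M = 12 M$)
$Q{\left(w,m \right)} = 12 m$
$\frac{Q{\left(555,981 \right)}}{-831368} = \frac{12 \cdot 981}{-831368} = 11772 \left(- \frac{1}{831368}\right) = - \frac{2943}{207842}$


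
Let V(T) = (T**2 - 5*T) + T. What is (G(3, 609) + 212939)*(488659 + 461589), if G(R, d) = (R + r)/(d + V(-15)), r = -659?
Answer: 90447840234440/447 ≈ 2.0234e+11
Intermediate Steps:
V(T) = T**2 - 4*T
G(R, d) = (-659 + R)/(285 + d) (G(R, d) = (R - 659)/(d - 15*(-4 - 15)) = (-659 + R)/(d - 15*(-19)) = (-659 + R)/(d + 285) = (-659 + R)/(285 + d))
(G(3, 609) + 212939)*(488659 + 461589) = ((-659 + 3)/(285 + 609) + 212939)*(488659 + 461589) = (-656/894 + 212939)*950248 = ((1/894)*(-656) + 212939)*950248 = (-328/447 + 212939)*950248 = (95183405/447)*950248 = 90447840234440/447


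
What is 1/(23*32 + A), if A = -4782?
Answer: -1/4046 ≈ -0.00024716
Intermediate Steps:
1/(23*32 + A) = 1/(23*32 - 4782) = 1/(736 - 4782) = 1/(-4046) = -1/4046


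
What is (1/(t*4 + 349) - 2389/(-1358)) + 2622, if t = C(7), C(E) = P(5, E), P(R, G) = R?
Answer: 1314772343/501102 ≈ 2623.8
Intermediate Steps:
C(E) = 5
t = 5
(1/(t*4 + 349) - 2389/(-1358)) + 2622 = (1/(5*4 + 349) - 2389/(-1358)) + 2622 = (1/(20 + 349) - 2389*(-1/1358)) + 2622 = (1/369 + 2389/1358) + 2622 = 882899/501102 + 2622 = 1314772343/501102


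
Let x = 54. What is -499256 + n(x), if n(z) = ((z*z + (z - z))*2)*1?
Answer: -493424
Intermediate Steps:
n(z) = 2*z**2 (n(z) = ((z**2 + 0)*2)*1 = (z**2*2)*1 = (2*z**2)*1 = 2*z**2)
-499256 + n(x) = -499256 + 2*54**2 = -499256 + 2*2916 = -499256 + 5832 = -493424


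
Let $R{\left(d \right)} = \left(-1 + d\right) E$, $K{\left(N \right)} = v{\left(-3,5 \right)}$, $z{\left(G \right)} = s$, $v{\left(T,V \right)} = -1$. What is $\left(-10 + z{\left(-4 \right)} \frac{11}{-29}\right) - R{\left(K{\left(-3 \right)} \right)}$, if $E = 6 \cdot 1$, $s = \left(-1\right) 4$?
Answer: $\frac{102}{29} \approx 3.5172$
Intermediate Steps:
$s = -4$
$E = 6$
$z{\left(G \right)} = -4$
$K{\left(N \right)} = -1$
$R{\left(d \right)} = -6 + 6 d$ ($R{\left(d \right)} = \left(-1 + d\right) 6 = -6 + 6 d$)
$\left(-10 + z{\left(-4 \right)} \frac{11}{-29}\right) - R{\left(K{\left(-3 \right)} \right)} = \left(-10 - 4 \frac{11}{-29}\right) - \left(-6 + 6 \left(-1\right)\right) = \left(-10 - 4 \cdot 11 \left(- \frac{1}{29}\right)\right) - \left(-6 - 6\right) = \left(-10 - - \frac{44}{29}\right) - -12 = \left(-10 + \frac{44}{29}\right) + 12 = - \frac{246}{29} + 12 = \frac{102}{29}$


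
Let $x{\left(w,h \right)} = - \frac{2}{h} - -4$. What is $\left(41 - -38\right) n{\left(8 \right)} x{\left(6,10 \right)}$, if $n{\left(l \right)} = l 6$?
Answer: $\frac{72048}{5} \approx 14410.0$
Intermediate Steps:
$x{\left(w,h \right)} = 4 - \frac{2}{h}$ ($x{\left(w,h \right)} = - \frac{2}{h} + 4 = 4 - \frac{2}{h}$)
$n{\left(l \right)} = 6 l$
$\left(41 - -38\right) n{\left(8 \right)} x{\left(6,10 \right)} = \left(41 - -38\right) 6 \cdot 8 \left(4 - \frac{2}{10}\right) = \left(41 + 38\right) 48 \left(4 - \frac{1}{5}\right) = 79 \cdot 48 \left(4 - \frac{1}{5}\right) = 3792 \cdot \frac{19}{5} = \frac{72048}{5}$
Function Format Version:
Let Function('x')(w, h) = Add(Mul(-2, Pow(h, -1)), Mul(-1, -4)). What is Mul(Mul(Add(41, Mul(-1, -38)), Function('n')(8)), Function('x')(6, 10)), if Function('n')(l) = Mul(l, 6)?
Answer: Rational(72048, 5) ≈ 14410.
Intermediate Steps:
Function('x')(w, h) = Add(4, Mul(-2, Pow(h, -1))) (Function('x')(w, h) = Add(Mul(-2, Pow(h, -1)), 4) = Add(4, Mul(-2, Pow(h, -1))))
Function('n')(l) = Mul(6, l)
Mul(Mul(Add(41, Mul(-1, -38)), Function('n')(8)), Function('x')(6, 10)) = Mul(Mul(Add(41, Mul(-1, -38)), Mul(6, 8)), Add(4, Mul(-2, Pow(10, -1)))) = Mul(Mul(Add(41, 38), 48), Add(4, Mul(-2, Rational(1, 10)))) = Mul(Mul(79, 48), Add(4, Rational(-1, 5))) = Mul(3792, Rational(19, 5)) = Rational(72048, 5)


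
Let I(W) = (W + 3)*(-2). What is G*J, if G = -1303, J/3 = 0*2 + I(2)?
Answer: 39090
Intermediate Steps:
I(W) = -6 - 2*W (I(W) = (3 + W)*(-2) = -6 - 2*W)
J = -30 (J = 3*(0*2 + (-6 - 2*2)) = 3*(0 + (-6 - 4)) = 3*(0 - 10) = 3*(-10) = -30)
G*J = -1303*(-30) = 39090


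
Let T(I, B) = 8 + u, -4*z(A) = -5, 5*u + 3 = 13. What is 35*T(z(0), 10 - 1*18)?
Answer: 350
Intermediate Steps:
u = 2 (u = -3/5 + (1/5)*13 = -3/5 + 13/5 = 2)
z(A) = 5/4 (z(A) = -1/4*(-5) = 5/4)
T(I, B) = 10 (T(I, B) = 8 + 2 = 10)
35*T(z(0), 10 - 1*18) = 35*10 = 350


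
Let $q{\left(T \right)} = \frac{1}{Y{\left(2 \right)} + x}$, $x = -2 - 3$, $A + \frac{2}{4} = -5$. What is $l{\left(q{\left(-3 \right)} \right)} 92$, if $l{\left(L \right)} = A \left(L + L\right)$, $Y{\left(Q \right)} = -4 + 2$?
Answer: $\frac{1012}{7} \approx 144.57$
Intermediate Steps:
$A = - \frac{11}{2}$ ($A = - \frac{1}{2} - 5 = - \frac{11}{2} \approx -5.5$)
$Y{\left(Q \right)} = -2$
$x = -5$
$q{\left(T \right)} = - \frac{1}{7}$ ($q{\left(T \right)} = \frac{1}{-2 - 5} = \frac{1}{-7} = - \frac{1}{7}$)
$l{\left(L \right)} = - 11 L$ ($l{\left(L \right)} = - \frac{11 \left(L + L\right)}{2} = - \frac{11 \cdot 2 L}{2} = - 11 L$)
$l{\left(q{\left(-3 \right)} \right)} 92 = \left(-11\right) \left(- \frac{1}{7}\right) 92 = \frac{11}{7} \cdot 92 = \frac{1012}{7}$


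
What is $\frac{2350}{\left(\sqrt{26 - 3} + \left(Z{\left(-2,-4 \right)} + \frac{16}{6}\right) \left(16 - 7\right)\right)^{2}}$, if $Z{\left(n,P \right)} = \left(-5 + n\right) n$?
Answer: $\frac{2350}{\left(150 + \sqrt{23}\right)^{2}} \approx 0.098073$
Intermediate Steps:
$Z{\left(n,P \right)} = n \left(-5 + n\right)$
$\frac{2350}{\left(\sqrt{26 - 3} + \left(Z{\left(-2,-4 \right)} + \frac{16}{6}\right) \left(16 - 7\right)\right)^{2}} = \frac{2350}{\left(\sqrt{26 - 3} + \left(- 2 \left(-5 - 2\right) + \frac{16}{6}\right) \left(16 - 7\right)\right)^{2}} = \frac{2350}{\left(\sqrt{23} + \left(\left(-2\right) \left(-7\right) + 16 \cdot \frac{1}{6}\right) 9\right)^{2}} = \frac{2350}{\left(\sqrt{23} + \left(14 + \frac{8}{3}\right) 9\right)^{2}} = \frac{2350}{\left(\sqrt{23} + \frac{50}{3} \cdot 9\right)^{2}} = \frac{2350}{\left(\sqrt{23} + 150\right)^{2}} = \frac{2350}{\left(150 + \sqrt{23}\right)^{2}}$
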